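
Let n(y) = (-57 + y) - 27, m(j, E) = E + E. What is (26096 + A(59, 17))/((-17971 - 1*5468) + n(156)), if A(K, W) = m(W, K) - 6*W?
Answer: -8704/7789 ≈ -1.1175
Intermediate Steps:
m(j, E) = 2*E
n(y) = -84 + y
A(K, W) = -6*W + 2*K (A(K, W) = 2*K - 6*W = -6*W + 2*K)
(26096 + A(59, 17))/((-17971 - 1*5468) + n(156)) = (26096 + (-6*17 + 2*59))/((-17971 - 1*5468) + (-84 + 156)) = (26096 + (-102 + 118))/((-17971 - 5468) + 72) = (26096 + 16)/(-23439 + 72) = 26112/(-23367) = 26112*(-1/23367) = -8704/7789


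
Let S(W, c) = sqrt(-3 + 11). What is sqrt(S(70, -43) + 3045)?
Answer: sqrt(3045 + 2*sqrt(2)) ≈ 55.207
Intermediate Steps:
S(W, c) = 2*sqrt(2) (S(W, c) = sqrt(8) = 2*sqrt(2))
sqrt(S(70, -43) + 3045) = sqrt(2*sqrt(2) + 3045) = sqrt(3045 + 2*sqrt(2))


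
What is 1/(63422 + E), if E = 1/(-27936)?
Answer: 27936/1771756991 ≈ 1.5767e-5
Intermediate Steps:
E = -1/27936 ≈ -3.5796e-5
1/(63422 + E) = 1/(63422 - 1/27936) = 1/(1771756991/27936) = 27936/1771756991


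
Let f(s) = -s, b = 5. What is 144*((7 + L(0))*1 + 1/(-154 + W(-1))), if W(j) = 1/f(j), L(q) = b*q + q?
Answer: 17120/17 ≈ 1007.1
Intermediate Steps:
L(q) = 6*q (L(q) = 5*q + q = 6*q)
W(j) = -1/j (W(j) = 1/(-j) = -1/j)
144*((7 + L(0))*1 + 1/(-154 + W(-1))) = 144*((7 + 6*0)*1 + 1/(-154 - 1/(-1))) = 144*((7 + 0)*1 + 1/(-154 - 1*(-1))) = 144*(7*1 + 1/(-154 + 1)) = 144*(7 + 1/(-153)) = 144*(7 - 1/153) = 144*(1070/153) = 17120/17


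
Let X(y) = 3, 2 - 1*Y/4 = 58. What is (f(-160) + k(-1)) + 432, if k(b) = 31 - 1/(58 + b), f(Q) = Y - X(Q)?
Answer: 13451/57 ≈ 235.98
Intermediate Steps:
Y = -224 (Y = 8 - 4*58 = 8 - 232 = -224)
f(Q) = -227 (f(Q) = -224 - 1*3 = -224 - 3 = -227)
(f(-160) + k(-1)) + 432 = (-227 + (1797 + 31*(-1))/(58 - 1)) + 432 = (-227 + (1797 - 31)/57) + 432 = (-227 + (1/57)*1766) + 432 = (-227 + 1766/57) + 432 = -11173/57 + 432 = 13451/57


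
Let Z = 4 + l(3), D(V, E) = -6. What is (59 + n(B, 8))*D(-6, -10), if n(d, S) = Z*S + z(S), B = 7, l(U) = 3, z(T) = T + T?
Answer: -786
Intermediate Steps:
z(T) = 2*T
Z = 7 (Z = 4 + 3 = 7)
n(d, S) = 9*S (n(d, S) = 7*S + 2*S = 9*S)
(59 + n(B, 8))*D(-6, -10) = (59 + 9*8)*(-6) = (59 + 72)*(-6) = 131*(-6) = -786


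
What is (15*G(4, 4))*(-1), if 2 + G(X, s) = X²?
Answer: -210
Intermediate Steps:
G(X, s) = -2 + X²
(15*G(4, 4))*(-1) = (15*(-2 + 4²))*(-1) = (15*(-2 + 16))*(-1) = (15*14)*(-1) = 210*(-1) = -210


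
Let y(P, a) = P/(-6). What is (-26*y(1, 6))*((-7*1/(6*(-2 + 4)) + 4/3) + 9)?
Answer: 169/4 ≈ 42.250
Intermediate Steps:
y(P, a) = -P/6 (y(P, a) = P*(-⅙) = -P/6)
(-26*y(1, 6))*((-7*1/(6*(-2 + 4)) + 4/3) + 9) = (-(-13)/3)*((-7*1/(6*(-2 + 4)) + 4/3) + 9) = (-26*(-⅙))*((-7/(2*6) + 4*(⅓)) + 9) = 13*((-7/12 + 4/3) + 9)/3 = 13*(¾ + 9)/3 = (13/3)*(39/4) = 169/4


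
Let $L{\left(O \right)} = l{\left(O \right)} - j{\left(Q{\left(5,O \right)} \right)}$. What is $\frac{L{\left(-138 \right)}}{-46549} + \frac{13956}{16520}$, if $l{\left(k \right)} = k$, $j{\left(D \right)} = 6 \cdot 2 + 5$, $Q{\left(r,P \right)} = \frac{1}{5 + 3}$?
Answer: $\frac{163049611}{192247370} \approx 0.84812$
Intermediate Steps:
$Q{\left(r,P \right)} = \frac{1}{8}$
$j{\left(D \right)} = 17$ ($j{\left(D \right)} = 12 + 5 = 17$)
$L{\left(O \right)} = -17 + O$ ($L{\left(O \right)} = O - 17 = -17 + O$)
$\frac{L{\left(-138 \right)}}{-46549} + \frac{13956}{16520} = \frac{-17 - 138}{-46549} + \frac{13956}{16520} = \left(-155\right) \left(- \frac{1}{46549}\right) + 13956 \cdot \frac{1}{16520} = \frac{155}{46549} + \frac{3489}{4130} = \frac{163049611}{192247370}$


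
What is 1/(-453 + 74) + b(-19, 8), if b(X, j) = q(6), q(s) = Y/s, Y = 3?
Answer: 377/758 ≈ 0.49736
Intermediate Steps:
q(s) = 3/s
b(X, j) = ½ (b(X, j) = 3/6 = 3*(⅙) = ½)
1/(-453 + 74) + b(-19, 8) = 1/(-453 + 74) + ½ = 1/(-379) + ½ = -1/379 + ½ = 377/758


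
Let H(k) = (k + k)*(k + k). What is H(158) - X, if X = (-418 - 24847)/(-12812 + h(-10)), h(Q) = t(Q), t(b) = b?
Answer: 1280328367/12822 ≈ 99854.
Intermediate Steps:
H(k) = 4*k² (H(k) = (2*k)*(2*k) = 4*k²)
h(Q) = Q
X = 25265/12822 (X = (-418 - 24847)/(-12812 - 10) = -25265/(-12822) = -25265*(-1/12822) = 25265/12822 ≈ 1.9704)
H(158) - X = 4*158² - 1*25265/12822 = 4*24964 - 25265/12822 = 99856 - 25265/12822 = 1280328367/12822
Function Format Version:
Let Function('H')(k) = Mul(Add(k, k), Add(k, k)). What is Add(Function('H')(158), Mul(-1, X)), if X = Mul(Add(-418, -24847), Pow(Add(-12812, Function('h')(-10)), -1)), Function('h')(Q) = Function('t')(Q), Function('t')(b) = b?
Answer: Rational(1280328367, 12822) ≈ 99854.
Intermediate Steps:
Function('H')(k) = Mul(4, Pow(k, 2)) (Function('H')(k) = Mul(Mul(2, k), Mul(2, k)) = Mul(4, Pow(k, 2)))
Function('h')(Q) = Q
X = Rational(25265, 12822) (X = Mul(Add(-418, -24847), Pow(Add(-12812, -10), -1)) = Mul(-25265, Pow(-12822, -1)) = Mul(-25265, Rational(-1, 12822)) = Rational(25265, 12822) ≈ 1.9704)
Add(Function('H')(158), Mul(-1, X)) = Add(Mul(4, Pow(158, 2)), Mul(-1, Rational(25265, 12822))) = Add(Mul(4, 24964), Rational(-25265, 12822)) = Add(99856, Rational(-25265, 12822)) = Rational(1280328367, 12822)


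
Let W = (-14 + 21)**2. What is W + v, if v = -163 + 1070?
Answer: 956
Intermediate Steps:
W = 49 (W = 7**2 = 49)
v = 907
W + v = 49 + 907 = 956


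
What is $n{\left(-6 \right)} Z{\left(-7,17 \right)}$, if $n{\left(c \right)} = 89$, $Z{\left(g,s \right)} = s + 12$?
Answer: $2581$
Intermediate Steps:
$Z{\left(g,s \right)} = 12 + s$
$n{\left(-6 \right)} Z{\left(-7,17 \right)} = 89 \left(12 + 17\right) = 89 \cdot 29 = 2581$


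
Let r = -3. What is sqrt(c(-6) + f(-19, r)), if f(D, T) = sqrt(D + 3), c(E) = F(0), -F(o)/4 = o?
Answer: 2*(-1)**(1/4) ≈ 1.4142 + 1.4142*I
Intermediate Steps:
F(o) = -4*o
c(E) = 0 (c(E) = -4*0 = 0)
f(D, T) = sqrt(3 + D)
sqrt(c(-6) + f(-19, r)) = sqrt(0 + sqrt(3 - 19)) = sqrt(0 + sqrt(-16)) = sqrt(0 + 4*I) = sqrt(4*I) = 2*sqrt(I)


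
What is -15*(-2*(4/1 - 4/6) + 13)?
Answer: -95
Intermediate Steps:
-15*(-2*(4/1 - 4/6) + 13) = -15*(-2*(4*1 - 4*⅙) + 13) = -15*(-2*(4 - ⅔) + 13) = -15*(-2*10/3 + 13) = -15*(-20/3 + 13) = -15*19/3 = -95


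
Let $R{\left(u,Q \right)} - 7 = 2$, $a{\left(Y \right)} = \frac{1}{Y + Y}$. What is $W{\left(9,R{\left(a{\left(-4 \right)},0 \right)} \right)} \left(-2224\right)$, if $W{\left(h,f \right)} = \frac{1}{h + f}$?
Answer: $- \frac{1112}{9} \approx -123.56$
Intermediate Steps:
$a{\left(Y \right)} = \frac{1}{2 Y}$
$R{\left(u,Q \right)} = 9$ ($R{\left(u,Q \right)} = 7 + 2 = 9$)
$W{\left(h,f \right)} = \frac{1}{f + h}$
$W{\left(9,R{\left(a{\left(-4 \right)},0 \right)} \right)} \left(-2224\right) = \frac{1}{9 + 9} \left(-2224\right) = \frac{1}{18} \left(-2224\right) = - \frac{1112}{9}$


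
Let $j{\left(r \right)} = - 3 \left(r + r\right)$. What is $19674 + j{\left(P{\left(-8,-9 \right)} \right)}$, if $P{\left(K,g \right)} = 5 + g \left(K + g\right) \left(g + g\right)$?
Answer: $36168$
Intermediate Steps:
$P{\left(K,g \right)} = 5 + 2 g^{2} \left(K + g\right)$ ($P{\left(K,g \right)} = 5 + g \left(K + g\right) 2 g = 5 + g 2 g \left(K + g\right) = 5 + 2 g^{2} \left(K + g\right)$)
$j{\left(r \right)} = - 6 r$ ($j{\left(r \right)} = - 3 \cdot 2 r = - 6 r$)
$19674 + j{\left(P{\left(-8,-9 \right)} \right)} = 19674 - 6 \left(5 + 2 \left(-9\right)^{3} + 2 \left(-8\right) \left(-9\right)^{2}\right) = 19674 - 6 \left(5 + 2 \left(-729\right) + 2 \left(-8\right) 81\right) = 19674 - 6 \left(5 - 1458 - 1296\right) = 19674 - -16494 = 19674 + 16494 = 36168$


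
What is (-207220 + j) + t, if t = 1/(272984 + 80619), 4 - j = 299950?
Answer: -179335419097/353603 ≈ -5.0717e+5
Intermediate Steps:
j = -299946 (j = 4 - 1*299950 = 4 - 299950 = -299946)
t = 1/353603 ≈ 2.8280e-6
(-207220 + j) + t = (-207220 - 299946) + 1/353603 = -507166 + 1/353603 = -179335419097/353603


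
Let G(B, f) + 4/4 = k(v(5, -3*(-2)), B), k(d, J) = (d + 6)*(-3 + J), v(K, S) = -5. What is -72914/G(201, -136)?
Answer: -72914/197 ≈ -370.12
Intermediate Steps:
k(d, J) = (-3 + J)*(6 + d) (k(d, J) = (6 + d)*(-3 + J) = (-3 + J)*(6 + d))
G(B, f) = -4 + B (G(B, f) = -1 + (-18 - 3*(-5) + 6*B + B*(-5)) = -1 + (-18 + 15 + 6*B - 5*B) = -1 + (-3 + B) = -4 + B)
-72914/G(201, -136) = -72914/(-4 + 201) = -72914/197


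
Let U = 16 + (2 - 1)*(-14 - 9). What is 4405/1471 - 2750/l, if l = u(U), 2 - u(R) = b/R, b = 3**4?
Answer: -5579655/27949 ≈ -199.64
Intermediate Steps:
b = 81
U = -7 (U = 16 + 1*(-23) = 16 - 23 = -7)
u(R) = 2 - 81/R
l = 95/7 (l = 2 - 81/(-7) = 2 - 81*(-1/7) = 2 + 81/7 = 95/7 ≈ 13.571)
4405/1471 - 2750/l = 4405/1471 - 2750/95/7 = 4405*(1/1471) - 2750*7/95 = 4405/1471 - 3850/19 = -5579655/27949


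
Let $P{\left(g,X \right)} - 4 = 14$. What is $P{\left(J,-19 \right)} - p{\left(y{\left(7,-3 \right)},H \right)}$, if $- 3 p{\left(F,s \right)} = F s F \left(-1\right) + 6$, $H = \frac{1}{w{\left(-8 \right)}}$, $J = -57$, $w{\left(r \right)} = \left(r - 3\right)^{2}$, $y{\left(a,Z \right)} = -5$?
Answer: $\frac{7235}{363} \approx 19.931$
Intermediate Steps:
$w{\left(r \right)} = \left(-3 + r\right)^{2}$
$P{\left(g,X \right)} = 18$ ($P{\left(g,X \right)} = 4 + 14 = 18$)
$H = \frac{1}{121}$ ($H = \frac{1}{\left(-3 - 8\right)^{2}} = \frac{1}{\left(-11\right)^{2}} = \frac{1}{121} \approx 0.0082645$)
$p{\left(F,s \right)} = -2 + \frac{s F^{2}}{3}$ ($p{\left(F,s \right)} = - \frac{F s F \left(-1\right) + 6}{3} = - \frac{F s \left(- F\right) + 6}{3} = - \frac{- s F^{2} + 6}{3} = - \frac{6 - s F^{2}}{3} = -2 + \frac{s F^{2}}{3}$)
$P{\left(J,-19 \right)} - p{\left(y{\left(7,-3 \right)},H \right)} = 18 - \left(-2 + \frac{1}{3} \cdot \frac{1}{121} \left(-5\right)^{2}\right) = 18 - \left(-2 + \frac{1}{3} \cdot \frac{1}{121} \cdot 25\right) = 18 - \left(-2 + \frac{25}{363}\right) = 18 - - \frac{701}{363} = 18 + \frac{701}{363} = \frac{7235}{363}$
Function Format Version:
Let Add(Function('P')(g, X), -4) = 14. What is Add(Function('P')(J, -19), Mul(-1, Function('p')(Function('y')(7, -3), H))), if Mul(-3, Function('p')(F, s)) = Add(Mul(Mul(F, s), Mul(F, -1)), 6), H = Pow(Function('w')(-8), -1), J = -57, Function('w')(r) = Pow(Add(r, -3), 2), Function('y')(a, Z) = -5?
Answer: Rational(7235, 363) ≈ 19.931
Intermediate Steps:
Function('w')(r) = Pow(Add(-3, r), 2)
Function('P')(g, X) = 18 (Function('P')(g, X) = Add(4, 14) = 18)
H = Rational(1, 121) (H = Pow(Pow(Add(-3, -8), 2), -1) = Pow(Pow(-11, 2), -1) = Pow(121, -1) = Rational(1, 121) ≈ 0.0082645)
Function('p')(F, s) = Add(-2, Mul(Rational(1, 3), s, Pow(F, 2))) (Function('p')(F, s) = Mul(Rational(-1, 3), Add(Mul(Mul(F, s), Mul(F, -1)), 6)) = Mul(Rational(-1, 3), Add(Mul(Mul(F, s), Mul(-1, F)), 6)) = Mul(Rational(-1, 3), Add(Mul(-1, s, Pow(F, 2)), 6)) = Mul(Rational(-1, 3), Add(6, Mul(-1, s, Pow(F, 2)))) = Add(-2, Mul(Rational(1, 3), s, Pow(F, 2))))
Add(Function('P')(J, -19), Mul(-1, Function('p')(Function('y')(7, -3), H))) = Add(18, Mul(-1, Add(-2, Mul(Rational(1, 3), Rational(1, 121), Pow(-5, 2))))) = Add(18, Mul(-1, Add(-2, Mul(Rational(1, 3), Rational(1, 121), 25)))) = Add(18, Mul(-1, Add(-2, Rational(25, 363)))) = Add(18, Mul(-1, Rational(-701, 363))) = Add(18, Rational(701, 363)) = Rational(7235, 363)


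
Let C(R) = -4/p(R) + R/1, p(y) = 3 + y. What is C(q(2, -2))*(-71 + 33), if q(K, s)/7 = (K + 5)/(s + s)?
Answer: 33231/74 ≈ 449.07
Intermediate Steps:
q(K, s) = 7*(5 + K)/(2*s) (q(K, s) = 7*((K + 5)/(s + s)) = 7*((5 + K)/((2*s))) = 7*((5 + K)*(1/(2*s))) = 7*((5 + K)/(2*s)) = 7*(5 + K)/(2*s))
C(R) = R - 4/(3 + R) (C(R) = -4/(3 + R) + R/1 = -4/(3 + R) + R*1 = -4/(3 + R) + R = R - 4/(3 + R))
C(q(2, -2))*(-71 + 33) = ((-4 + ((7/2)*(5 + 2)/(-2))*(3 + (7/2)*(5 + 2)/(-2)))/(3 + (7/2)*(5 + 2)/(-2)))*(-71 + 33) = ((-4 + ((7/2)*(-½)*7)*(3 + (7/2)*(-½)*7))/(3 + (7/2)*(-½)*7))*(-38) = ((-4 - 49*(3 - 49/4)/4)/(3 - 49/4))*(-38) = ((-4 - 49/4*(-37/4))/(-37/4))*(-38) = -4*(-4 + 1813/16)/37*(-38) = -4/37*1749/16*(-38) = -1749/148*(-38) = 33231/74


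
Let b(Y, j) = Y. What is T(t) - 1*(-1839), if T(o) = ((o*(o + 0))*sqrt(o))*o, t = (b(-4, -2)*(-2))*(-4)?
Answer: 1839 - 131072*I*sqrt(2) ≈ 1839.0 - 1.8536e+5*I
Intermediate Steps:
t = -32 (t = -4*(-2)*(-4) = 8*(-4) = -32)
T(o) = o**(7/2) (T(o) = ((o*o)*sqrt(o))*o = (o**2*sqrt(o))*o = o**(5/2)*o = o**(7/2))
T(t) - 1*(-1839) = (-32)**(7/2) - 1*(-1839) = -131072*I*sqrt(2) + 1839 = 1839 - 131072*I*sqrt(2)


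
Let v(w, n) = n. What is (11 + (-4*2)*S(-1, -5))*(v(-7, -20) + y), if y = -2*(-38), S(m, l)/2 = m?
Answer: 1512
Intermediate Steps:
S(m, l) = 2*m
y = 76
(11 + (-4*2)*S(-1, -5))*(v(-7, -20) + y) = (11 + (-4*2)*(2*(-1)))*(-20 + 76) = (11 - 8*(-2))*56 = (11 + 16)*56 = 27*56 = 1512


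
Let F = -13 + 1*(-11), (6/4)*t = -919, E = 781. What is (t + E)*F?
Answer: -4040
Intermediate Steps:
t = -1838/3 (t = (2/3)*(-919) = -1838/3 ≈ -612.67)
F = -24 (F = -13 - 11 = -24)
(t + E)*F = (-1838/3 + 781)*(-24) = (505/3)*(-24) = -4040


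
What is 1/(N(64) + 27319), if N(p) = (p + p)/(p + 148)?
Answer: 53/1447939 ≈ 3.6604e-5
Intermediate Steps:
N(p) = 2*p/(148 + p) (N(p) = (2*p)/(148 + p) = 2*p/(148 + p))
1/(N(64) + 27319) = 1/(2*64/(148 + 64) + 27319) = 1/(2*64/212 + 27319) = 1/(2*64*(1/212) + 27319) = 1/(32/53 + 27319) = 1/(1447939/53) = 53/1447939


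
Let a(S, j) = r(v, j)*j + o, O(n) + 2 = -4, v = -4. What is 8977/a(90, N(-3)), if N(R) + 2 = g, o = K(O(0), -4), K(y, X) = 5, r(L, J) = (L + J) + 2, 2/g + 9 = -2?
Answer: 1086217/1709 ≈ 635.59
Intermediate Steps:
O(n) = -6 (O(n) = -2 - 4 = -6)
g = -2/11 (g = 2/(-9 - 2) = 2/(-11) = 2*(-1/11) = -2/11 ≈ -0.18182)
r(L, J) = 2 + J + L (r(L, J) = (J + L) + 2 = 2 + J + L)
o = 5
N(R) = -24/11 (N(R) = -2 - 2/11 = -24/11)
a(S, j) = 5 + j*(-2 + j) (a(S, j) = (2 + j - 4)*j + 5 = (-2 + j)*j + 5 = j*(-2 + j) + 5 = 5 + j*(-2 + j))
8977/a(90, N(-3)) = 8977/(5 - 24*(-2 - 24/11)/11) = 8977/(5 - 24/11*(-46/11)) = 8977/(5 + 1104/121) = 8977/(1709/121) = 8977*(121/1709) = 1086217/1709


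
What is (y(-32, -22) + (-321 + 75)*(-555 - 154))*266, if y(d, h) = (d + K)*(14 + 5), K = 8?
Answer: 46272828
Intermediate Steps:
y(d, h) = 152 + 19*d (y(d, h) = (d + 8)*(14 + 5) = (8 + d)*19 = 152 + 19*d)
(y(-32, -22) + (-321 + 75)*(-555 - 154))*266 = ((152 + 19*(-32)) + (-321 + 75)*(-555 - 154))*266 = ((152 - 608) - 246*(-709))*266 = (-456 + 174414)*266 = 173958*266 = 46272828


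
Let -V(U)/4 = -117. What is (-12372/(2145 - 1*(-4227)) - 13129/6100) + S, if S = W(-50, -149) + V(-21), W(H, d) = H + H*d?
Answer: 25471978201/3239100 ≈ 7863.9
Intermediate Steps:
V(U) = 468 (V(U) = -4*(-117) = 468)
S = 7868 (S = -50*(1 - 149) + 468 = -50*(-148) + 468 = 7400 + 468 = 7868)
(-12372/(2145 - 1*(-4227)) - 13129/6100) + S = (-12372/(2145 - 1*(-4227)) - 13129/6100) + 7868 = (-12372/(2145 + 4227) - 13129*1/6100) + 7868 = (-12372/6372 - 13129/6100) + 7868 = (-12372*1/6372 - 13129/6100) + 7868 = (-1031/531 - 13129/6100) + 7868 = -13260599/3239100 + 7868 = 25471978201/3239100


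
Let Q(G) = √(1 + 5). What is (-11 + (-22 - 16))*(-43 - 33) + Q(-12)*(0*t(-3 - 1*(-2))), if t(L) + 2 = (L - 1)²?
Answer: 3724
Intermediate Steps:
t(L) = -2 + (-1 + L)² (t(L) = -2 + (L - 1)² = -2 + (-1 + L)²)
Q(G) = √6
(-11 + (-22 - 16))*(-43 - 33) + Q(-12)*(0*t(-3 - 1*(-2))) = (-11 + (-22 - 16))*(-43 - 33) + √6*(0*(-2 + (-1 + (-3 - 1*(-2)))²)) = (-11 - 38)*(-76) + √6*(0*(-2 + (-1 + (-3 + 2))²)) = -49*(-76) + √6*(0*(-2 + (-1 - 1)²)) = 3724 + √6*(0*(-2 + (-2)²)) = 3724 + √6*(0*(-2 + 4)) = 3724 + √6*(0*2) = 3724 + √6*0 = 3724 + 0 = 3724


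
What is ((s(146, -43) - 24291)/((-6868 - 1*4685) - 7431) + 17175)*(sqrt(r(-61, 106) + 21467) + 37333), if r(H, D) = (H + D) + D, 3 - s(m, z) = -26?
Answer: 869524134989/1356 + 23291033*sqrt(2402)/452 ≈ 6.4377e+8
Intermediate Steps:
s(m, z) = 29 (s(m, z) = 3 - 1*(-26) = 3 + 26 = 29)
r(H, D) = H + 2*D (r(H, D) = (D + H) + D = H + 2*D)
((s(146, -43) - 24291)/((-6868 - 1*4685) - 7431) + 17175)*(sqrt(r(-61, 106) + 21467) + 37333) = ((29 - 24291)/((-6868 - 1*4685) - 7431) + 17175)*(sqrt((-61 + 2*106) + 21467) + 37333) = (-24262/((-6868 - 4685) - 7431) + 17175)*(sqrt((-61 + 212) + 21467) + 37333) = (-24262/(-11553 - 7431) + 17175)*(sqrt(151 + 21467) + 37333) = (-24262/(-18984) + 17175)*(sqrt(21618) + 37333) = (-24262*(-1/18984) + 17175)*(3*sqrt(2402) + 37333) = (1733/1356 + 17175)*(37333 + 3*sqrt(2402)) = 23291033*(37333 + 3*sqrt(2402))/1356 = 869524134989/1356 + 23291033*sqrt(2402)/452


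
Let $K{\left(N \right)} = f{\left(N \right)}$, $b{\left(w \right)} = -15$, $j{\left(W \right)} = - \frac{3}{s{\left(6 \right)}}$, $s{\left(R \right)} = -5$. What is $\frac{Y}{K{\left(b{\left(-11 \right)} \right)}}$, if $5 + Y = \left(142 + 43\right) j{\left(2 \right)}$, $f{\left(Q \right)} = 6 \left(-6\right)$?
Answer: $- \frac{53}{18} \approx -2.9444$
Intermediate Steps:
$f{\left(Q \right)} = -36$
$j{\left(W \right)} = \frac{3}{5}$ ($j{\left(W \right)} = - \frac{3}{-5} = \left(-3\right) \left(- \frac{1}{5}\right) = \frac{3}{5}$)
$K{\left(N \right)} = -36$
$Y = 106$ ($Y = -5 + \left(142 + 43\right) \frac{3}{5} = -5 + 185 \cdot \frac{3}{5} = -5 + 111 = 106$)
$\frac{Y}{K{\left(b{\left(-11 \right)} \right)}} = \frac{106}{-36} = 106 \left(- \frac{1}{36}\right) = - \frac{53}{18}$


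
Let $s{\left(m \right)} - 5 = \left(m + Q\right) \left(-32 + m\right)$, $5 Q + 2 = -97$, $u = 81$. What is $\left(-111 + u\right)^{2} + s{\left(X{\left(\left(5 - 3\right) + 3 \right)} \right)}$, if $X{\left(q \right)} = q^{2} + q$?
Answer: $\frac{4423}{5} \approx 884.6$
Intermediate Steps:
$Q = - \frac{99}{5}$ ($Q = - \frac{2}{5} + \frac{1}{5} \left(-97\right) = - \frac{2}{5} - \frac{97}{5} = - \frac{99}{5} \approx -19.8$)
$X{\left(q \right)} = q + q^{2}$
$s{\left(m \right)} = 5 + \left(-32 + m\right) \left(- \frac{99}{5} + m\right)$ ($s{\left(m \right)} = 5 + \left(m - \frac{99}{5}\right) \left(-32 + m\right) = 5 + \left(- \frac{99}{5} + m\right) \left(-32 + m\right) = 5 + \left(-32 + m\right) \left(- \frac{99}{5} + m\right)$)
$\left(-111 + u\right)^{2} + s{\left(X{\left(\left(5 - 3\right) + 3 \right)} \right)} = \left(-111 + 81\right)^{2} + \left(\frac{3193}{5} + \left(\left(\left(5 - 3\right) + 3\right) \left(1 + \left(\left(5 - 3\right) + 3\right)\right)\right)^{2} - \frac{259 \left(\left(5 - 3\right) + 3\right) \left(1 + \left(\left(5 - 3\right) + 3\right)\right)}{5}\right) = \left(-30\right)^{2} + \left(\frac{3193}{5} + \left(\left(2 + 3\right) \left(1 + \left(2 + 3\right)\right)\right)^{2} - \frac{259 \left(2 + 3\right) \left(1 + \left(2 + 3\right)\right)}{5}\right) = 900 + \left(\frac{3193}{5} + \left(5 \left(1 + 5\right)\right)^{2} - \frac{259 \cdot 5 \left(1 + 5\right)}{5}\right) = 900 + \left(\frac{3193}{5} + \left(5 \cdot 6\right)^{2} - \frac{259 \cdot 5 \cdot 6}{5}\right) = 900 + \left(\frac{3193}{5} + 30^{2} - 1554\right) = 900 + \left(\frac{3193}{5} + 900 - 1554\right) = 900 - \frac{77}{5} = \frac{4423}{5}$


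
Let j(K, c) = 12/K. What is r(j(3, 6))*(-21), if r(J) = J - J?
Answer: 0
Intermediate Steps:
r(J) = 0
r(j(3, 6))*(-21) = 0*(-21) = 0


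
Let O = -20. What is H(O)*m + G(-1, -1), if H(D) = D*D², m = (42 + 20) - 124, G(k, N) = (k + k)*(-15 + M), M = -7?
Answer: 496044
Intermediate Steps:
G(k, N) = -44*k (G(k, N) = (k + k)*(-15 - 7) = (2*k)*(-22) = -44*k)
m = -62 (m = 62 - 124 = -62)
H(D) = D³
H(O)*m + G(-1, -1) = (-20)³*(-62) - 44*(-1) = -8000*(-62) + 44 = 496000 + 44 = 496044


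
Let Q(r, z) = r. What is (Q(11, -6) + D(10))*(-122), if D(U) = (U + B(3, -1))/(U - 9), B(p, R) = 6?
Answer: -3294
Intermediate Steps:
D(U) = (6 + U)/(-9 + U) (D(U) = (U + 6)/(U - 9) = (6 + U)/(-9 + U))
(Q(11, -6) + D(10))*(-122) = (11 + (6 + 10)/(-9 + 10))*(-122) = (11 + 16/1)*(-122) = (11 + 1*16)*(-122) = (11 + 16)*(-122) = 27*(-122) = -3294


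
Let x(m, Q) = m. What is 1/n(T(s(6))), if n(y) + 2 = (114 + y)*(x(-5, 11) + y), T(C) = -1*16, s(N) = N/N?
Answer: -1/2060 ≈ -0.00048544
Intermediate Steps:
s(N) = 1
T(C) = -16
n(y) = -2 + (-5 + y)*(114 + y) (n(y) = -2 + (114 + y)*(-5 + y) = -2 + (-5 + y)*(114 + y))
1/n(T(s(6))) = 1/(-572 + (-16)² + 109*(-16)) = 1/(-572 + 256 - 1744) = 1/(-2060) = -1/2060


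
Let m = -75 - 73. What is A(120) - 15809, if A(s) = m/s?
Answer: -474307/30 ≈ -15810.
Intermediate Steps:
m = -148
A(s) = -148/s
A(120) - 15809 = -148/120 - 15809 = -148*1/120 - 15809 = -37/30 - 15809 = -474307/30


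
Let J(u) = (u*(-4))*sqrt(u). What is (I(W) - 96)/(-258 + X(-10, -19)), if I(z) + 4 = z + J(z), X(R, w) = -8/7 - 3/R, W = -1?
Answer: 7070/18119 - 280*I/18119 ≈ 0.3902 - 0.015453*I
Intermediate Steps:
J(u) = -4*u**(3/2) (J(u) = (-4*u)*sqrt(u) = -4*u**(3/2))
X(R, w) = -8/7 - 3/R (X(R, w) = -8*1/7 - 3/R = -8/7 - 3/R)
I(z) = -4 + z - 4*z**(3/2) (I(z) = -4 + (z - 4*z**(3/2)) = -4 + z - 4*z**(3/2))
(I(W) - 96)/(-258 + X(-10, -19)) = ((-4 - 1 - (-4)*I) - 96)/(-258 + (-8/7 - 3/(-10))) = ((-4 - 1 - (-4)*I) - 96)/(-258 + (-8/7 - 3*(-1/10))) = ((-4 - 1 + 4*I) - 96)/(-258 + (-8/7 + 3/10)) = ((-5 + 4*I) - 96)/(-258 - 59/70) = (-101 + 4*I)/(-18119/70) = (-101 + 4*I)*(-70/18119) = 7070/18119 - 280*I/18119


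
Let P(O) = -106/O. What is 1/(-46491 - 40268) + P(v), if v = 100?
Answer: -4598277/4337950 ≈ -1.0600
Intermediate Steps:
1/(-46491 - 40268) + P(v) = 1/(-46491 - 40268) - 106/100 = 1/(-86759) - 106*1/100 = -1/86759 - 53/50 = -4598277/4337950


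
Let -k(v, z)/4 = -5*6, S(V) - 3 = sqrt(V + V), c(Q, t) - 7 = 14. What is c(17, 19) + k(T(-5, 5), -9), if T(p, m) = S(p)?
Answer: 141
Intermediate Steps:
c(Q, t) = 21 (c(Q, t) = 7 + 14 = 21)
S(V) = 3 + sqrt(2)*sqrt(V) (S(V) = 3 + sqrt(V + V) = 3 + sqrt(2*V) = 3 + sqrt(2)*sqrt(V))
T(p, m) = 3 + sqrt(2)*sqrt(p)
k(v, z) = 120 (k(v, z) = -(-20)*6 = -4*(-30) = 120)
c(17, 19) + k(T(-5, 5), -9) = 21 + 120 = 141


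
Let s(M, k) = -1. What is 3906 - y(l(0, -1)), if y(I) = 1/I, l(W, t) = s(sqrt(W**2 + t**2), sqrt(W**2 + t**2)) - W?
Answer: 3907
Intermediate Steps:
l(W, t) = -1 - W
3906 - y(l(0, -1)) = 3906 - 1/(-1 - 1*0) = 3906 - 1/(-1 + 0) = 3906 - 1/(-1) = 3906 - 1*(-1) = 3906 + 1 = 3907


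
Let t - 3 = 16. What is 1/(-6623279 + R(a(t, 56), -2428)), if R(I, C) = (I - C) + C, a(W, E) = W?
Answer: -1/6623260 ≈ -1.5098e-7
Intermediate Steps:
t = 19 (t = 3 + 16 = 19)
R(I, C) = I
1/(-6623279 + R(a(t, 56), -2428)) = 1/(-6623279 + 19) = 1/(-6623260) = -1/6623260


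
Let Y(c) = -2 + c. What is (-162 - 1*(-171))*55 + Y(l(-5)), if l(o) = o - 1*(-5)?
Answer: 493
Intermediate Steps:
l(o) = 5 + o (l(o) = o + 5 = 5 + o)
(-162 - 1*(-171))*55 + Y(l(-5)) = (-162 - 1*(-171))*55 + (-2 + (5 - 5)) = (-162 + 171)*55 + (-2 + 0) = 9*55 - 2 = 495 - 2 = 493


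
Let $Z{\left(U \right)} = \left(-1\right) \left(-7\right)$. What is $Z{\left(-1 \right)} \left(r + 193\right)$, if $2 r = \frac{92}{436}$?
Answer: $\frac{294679}{218} \approx 1351.7$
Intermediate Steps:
$Z{\left(U \right)} = 7$
$r = \frac{23}{218}$ ($r = \frac{92 \cdot \frac{1}{436}}{2} = \frac{1}{2} \cdot \frac{23}{109} = \frac{23}{218} \approx 0.1055$)
$Z{\left(-1 \right)} \left(r + 193\right) = 7 \left(\frac{23}{218} + 193\right) = 7 \cdot \frac{42097}{218} = \frac{294679}{218}$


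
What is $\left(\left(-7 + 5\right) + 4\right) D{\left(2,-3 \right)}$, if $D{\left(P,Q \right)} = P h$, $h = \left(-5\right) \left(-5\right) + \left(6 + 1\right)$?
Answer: $128$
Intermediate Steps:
$h = 32$ ($h = 25 + 7 = 32$)
$D{\left(P,Q \right)} = 32 P$ ($D{\left(P,Q \right)} = P 32 = 32 P$)
$\left(\left(-7 + 5\right) + 4\right) D{\left(2,-3 \right)} = \left(\left(-7 + 5\right) + 4\right) 32 \cdot 2 = \left(-2 + 4\right) 64 = 2 \cdot 64 = 128$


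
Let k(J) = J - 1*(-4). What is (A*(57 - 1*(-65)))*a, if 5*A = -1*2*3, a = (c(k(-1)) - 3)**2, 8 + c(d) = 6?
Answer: -3660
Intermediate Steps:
k(J) = 4 + J (k(J) = J + 4 = 4 + J)
c(d) = -2 (c(d) = -8 + 6 = -2)
a = 25 (a = (-2 - 3)**2 = (-5)**2 = 25)
A = -6/5 (A = (-1*2*3)/5 = (-2*3)/5 = (1/5)*(-6) = -6/5 ≈ -1.2000)
(A*(57 - 1*(-65)))*a = -6*(57 - 1*(-65))/5*25 = -6*(57 + 65)/5*25 = -6/5*122*25 = -732/5*25 = -3660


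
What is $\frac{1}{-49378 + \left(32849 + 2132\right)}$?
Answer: $- \frac{1}{14397} \approx -6.9459 \cdot 10^{-5}$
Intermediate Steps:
$\frac{1}{-49378 + \left(32849 + 2132\right)} = \frac{1}{-49378 + 34981} = \frac{1}{-14397} = - \frac{1}{14397}$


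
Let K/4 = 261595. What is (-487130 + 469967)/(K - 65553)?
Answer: -17163/980827 ≈ -0.017498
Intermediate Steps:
K = 1046380 (K = 4*261595 = 1046380)
(-487130 + 469967)/(K - 65553) = (-487130 + 469967)/(1046380 - 65553) = -17163/980827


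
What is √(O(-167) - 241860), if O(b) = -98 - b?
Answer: I*√241791 ≈ 491.72*I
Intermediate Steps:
√(O(-167) - 241860) = √((-98 - 1*(-167)) - 241860) = √((-98 + 167) - 241860) = √(69 - 241860) = √(-241791) = I*√241791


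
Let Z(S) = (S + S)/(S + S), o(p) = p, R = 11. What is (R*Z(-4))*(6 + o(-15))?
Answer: -99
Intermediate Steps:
Z(S) = 1 (Z(S) = (2*S)/((2*S)) = (2*S)*(1/(2*S)) = 1)
(R*Z(-4))*(6 + o(-15)) = (11*1)*(6 - 15) = 11*(-9) = -99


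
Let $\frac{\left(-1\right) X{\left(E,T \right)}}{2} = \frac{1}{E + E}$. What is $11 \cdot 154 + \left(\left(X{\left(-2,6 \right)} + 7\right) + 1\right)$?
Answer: $\frac{3405}{2} \approx 1702.5$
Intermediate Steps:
$X{\left(E,T \right)} = - \frac{1}{E}$ ($X{\left(E,T \right)} = - \frac{2}{E + E} = - \frac{2}{2 E} = - 2 \frac{1}{2 E} = - \frac{1}{E}$)
$11 \cdot 154 + \left(\left(X{\left(-2,6 \right)} + 7\right) + 1\right) = 11 \cdot 154 + \left(\left(- \frac{1}{-2} + 7\right) + 1\right) = 1694 + \left(\left(\left(-1\right) \left(- \frac{1}{2}\right) + 7\right) + 1\right) = 1694 + \left(\left(\frac{1}{2} + 7\right) + 1\right) = 1694 + \left(\frac{15}{2} + 1\right) = 1694 + \frac{17}{2} = \frac{3405}{2}$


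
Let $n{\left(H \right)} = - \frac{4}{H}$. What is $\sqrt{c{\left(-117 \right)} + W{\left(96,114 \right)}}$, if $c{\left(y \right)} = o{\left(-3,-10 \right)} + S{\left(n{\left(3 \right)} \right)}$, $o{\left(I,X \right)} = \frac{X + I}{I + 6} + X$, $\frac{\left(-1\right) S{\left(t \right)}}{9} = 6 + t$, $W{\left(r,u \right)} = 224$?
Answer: $\frac{\sqrt{1509}}{3} \approx 12.949$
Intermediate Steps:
$S{\left(t \right)} = -54 - 9 t$ ($S{\left(t \right)} = - 9 \left(6 + t\right) = -54 - 9 t$)
$o{\left(I,X \right)} = X + \frac{I + X}{6 + I}$ ($o{\left(I,X \right)} = \frac{I + X}{6 + I} + X = X + \frac{I + X}{6 + I}$)
$c{\left(y \right)} = - \frac{169}{3}$ ($c{\left(y \right)} = \frac{-3 + 7 \left(-10\right) - -30}{6 - 3} - \left(54 + 9 \left(- \frac{4}{3}\right)\right) = \frac{-3 - 70 + 30}{3} - \left(54 + 9 \left(\left(-4\right) \frac{1}{3}\right)\right) = \frac{1}{3} \left(-43\right) - 42 = - \frac{43}{3} + \left(-54 + 12\right) = - \frac{43}{3} - 42 = - \frac{169}{3}$)
$\sqrt{c{\left(-117 \right)} + W{\left(96,114 \right)}} = \sqrt{- \frac{169}{3} + 224} = \sqrt{\frac{503}{3}} = \frac{\sqrt{1509}}{3}$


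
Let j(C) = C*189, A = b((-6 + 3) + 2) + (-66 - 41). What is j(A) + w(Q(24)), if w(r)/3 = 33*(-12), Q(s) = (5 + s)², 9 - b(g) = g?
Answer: -19521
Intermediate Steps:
b(g) = 9 - g
A = -97 (A = (9 - ((-6 + 3) + 2)) + (-66 - 41) = (9 - (-3 + 2)) - 107 = (9 - 1*(-1)) - 107 = (9 + 1) - 107 = 10 - 107 = -97)
j(C) = 189*C
w(r) = -1188 (w(r) = 3*(33*(-12)) = 3*(-396) = -1188)
j(A) + w(Q(24)) = 189*(-97) - 1188 = -18333 - 1188 = -19521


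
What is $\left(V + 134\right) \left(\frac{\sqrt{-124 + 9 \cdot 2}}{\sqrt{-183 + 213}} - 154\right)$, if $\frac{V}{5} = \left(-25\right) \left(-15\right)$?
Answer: $-309386 + \frac{2009 i \sqrt{795}}{15} \approx -3.0939 \cdot 10^{5} + 3776.4 i$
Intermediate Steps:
$V = 1875$ ($V = 5 \left(\left(-25\right) \left(-15\right)\right) = 5 \cdot 375 = 1875$)
$\left(V + 134\right) \left(\frac{\sqrt{-124 + 9 \cdot 2}}{\sqrt{-183 + 213}} - 154\right) = \left(1875 + 134\right) \left(\frac{\sqrt{-124 + 9 \cdot 2}}{\sqrt{-183 + 213}} - 154\right) = 2009 \left(\frac{\sqrt{-124 + 18}}{\sqrt{30}} - 154\right) = 2009 \left(\sqrt{-106} \frac{\sqrt{30}}{30} - 154\right) = 2009 \left(i \sqrt{106} \frac{\sqrt{30}}{30} - 154\right) = 2009 \left(\frac{i \sqrt{795}}{15} - 154\right) = 2009 \left(-154 + \frac{i \sqrt{795}}{15}\right) = -309386 + \frac{2009 i \sqrt{795}}{15}$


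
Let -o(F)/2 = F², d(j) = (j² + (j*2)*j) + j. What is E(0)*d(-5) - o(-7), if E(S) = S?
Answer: 98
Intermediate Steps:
d(j) = j + 3*j² (d(j) = (j² + (2*j)*j) + j = (j² + 2*j²) + j = 3*j² + j = j + 3*j²)
o(F) = -2*F²
E(0)*d(-5) - o(-7) = 0*(-5*(1 + 3*(-5))) - (-2)*(-7)² = 0*(-5*(1 - 15)) - (-2)*49 = 0*(-5*(-14)) - 1*(-98) = 0*70 + 98 = 0 + 98 = 98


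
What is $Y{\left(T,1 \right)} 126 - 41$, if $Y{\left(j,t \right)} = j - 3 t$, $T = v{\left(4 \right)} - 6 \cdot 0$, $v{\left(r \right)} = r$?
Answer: $85$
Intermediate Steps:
$T = 4$ ($T = 4 - 6 \cdot 0 = 4 - 0 = 4 + 0 = 4$)
$Y{\left(T,1 \right)} 126 - 41 = \left(4 - 3\right) 126 - 41 = 1 \cdot 126 - 41 = 126 - 41 = 85$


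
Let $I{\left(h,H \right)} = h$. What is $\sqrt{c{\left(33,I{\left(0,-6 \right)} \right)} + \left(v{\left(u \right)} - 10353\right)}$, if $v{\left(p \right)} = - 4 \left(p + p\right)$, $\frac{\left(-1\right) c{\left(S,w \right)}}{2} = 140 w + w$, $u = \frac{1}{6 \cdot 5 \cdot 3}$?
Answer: $\frac{i \sqrt{2329445}}{15} \approx 101.75 i$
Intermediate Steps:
$u = \frac{1}{90}$ ($u = \frac{1}{30 \cdot 3} = \frac{1}{90} \approx 0.011111$)
$c{\left(S,w \right)} = - 282 w$ ($c{\left(S,w \right)} = - 2 \left(140 w + w\right) = - 2 \cdot 141 w = - 282 w$)
$v{\left(p \right)} = - 8 p$ ($v{\left(p \right)} = - 4 \cdot 2 p = - 8 p$)
$\sqrt{c{\left(33,I{\left(0,-6 \right)} \right)} + \left(v{\left(u \right)} - 10353\right)} = \sqrt{\left(-282\right) 0 - \frac{465889}{45}} = \sqrt{0 - \frac{465889}{45}} = \sqrt{- \frac{465889}{45}} = \frac{i \sqrt{2329445}}{15}$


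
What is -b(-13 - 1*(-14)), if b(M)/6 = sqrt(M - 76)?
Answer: -30*I*sqrt(3) ≈ -51.962*I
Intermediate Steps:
b(M) = 6*sqrt(-76 + M) (b(M) = 6*sqrt(M - 76) = 6*sqrt(-76 + M))
-b(-13 - 1*(-14)) = -6*sqrt(-76 + (-13 - 1*(-14))) = -6*sqrt(-76 + (-13 + 14)) = -6*sqrt(-76 + 1) = -6*sqrt(-75) = -6*5*I*sqrt(3) = -30*I*sqrt(3)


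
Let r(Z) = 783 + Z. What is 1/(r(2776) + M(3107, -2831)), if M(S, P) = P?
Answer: 1/728 ≈ 0.0013736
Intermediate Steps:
1/(r(2776) + M(3107, -2831)) = 1/((783 + 2776) - 2831) = 1/(3559 - 2831) = 1/728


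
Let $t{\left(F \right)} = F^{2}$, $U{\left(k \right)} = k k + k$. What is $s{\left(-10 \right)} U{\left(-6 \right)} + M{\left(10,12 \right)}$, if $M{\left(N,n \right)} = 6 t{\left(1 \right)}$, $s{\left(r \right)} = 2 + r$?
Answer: $-234$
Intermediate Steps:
$U{\left(k \right)} = k + k^{2}$ ($U{\left(k \right)} = k^{2} + k = k + k^{2}$)
$M{\left(N,n \right)} = 6$ ($M{\left(N,n \right)} = 6 \cdot 1^{2} = 6 \cdot 1 = 6$)
$s{\left(-10 \right)} U{\left(-6 \right)} + M{\left(10,12 \right)} = \left(2 - 10\right) \left(- 6 \left(1 - 6\right)\right) + 6 = - 8 \left(\left(-6\right) \left(-5\right)\right) + 6 = \left(-8\right) 30 + 6 = -240 + 6 = -234$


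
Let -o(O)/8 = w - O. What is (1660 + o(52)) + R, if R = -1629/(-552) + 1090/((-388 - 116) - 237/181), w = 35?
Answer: 30237929867/16828824 ≈ 1796.8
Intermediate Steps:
o(O) = -280 + 8*O (o(O) = -8*(35 - O) = -280 + 8*O)
R = 13361963/16828824 (R = -1629*(-1/552) + 1090/(-504 - 237*1/181) = 543/184 + 1090/(-504 - 237/181) = 543/184 + 1090/(-91461/181) = 543/184 + 1090*(-181/91461) = 543/184 - 197290/91461 = 13361963/16828824 ≈ 0.79399)
(1660 + o(52)) + R = (1660 + (-280 + 8*52)) + 13361963/16828824 = (1660 + (-280 + 416)) + 13361963/16828824 = (1660 + 136) + 13361963/16828824 = 1796 + 13361963/16828824 = 30237929867/16828824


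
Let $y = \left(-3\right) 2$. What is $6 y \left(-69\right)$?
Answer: $2484$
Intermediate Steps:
$y = -6$
$6 y \left(-69\right) = 6 \left(-6\right) \left(-69\right) = \left(-36\right) \left(-69\right) = 2484$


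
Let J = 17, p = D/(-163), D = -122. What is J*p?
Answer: 2074/163 ≈ 12.724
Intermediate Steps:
p = 122/163 (p = -122/(-163) = -122*(-1/163) = 122/163 ≈ 0.74847)
J*p = 17*(122/163) = 2074/163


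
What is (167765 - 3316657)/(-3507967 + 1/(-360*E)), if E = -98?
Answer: 111092909760/123761075759 ≈ 0.89764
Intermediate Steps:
(167765 - 3316657)/(-3507967 + 1/(-360*E)) = (167765 - 3316657)/(-3507967 + 1/(-360*(-98))) = -3148892/(-3507967 + 1/35280) = -3148892/(-123761075759/35280) = -3148892*(-35280/123761075759) = 111092909760/123761075759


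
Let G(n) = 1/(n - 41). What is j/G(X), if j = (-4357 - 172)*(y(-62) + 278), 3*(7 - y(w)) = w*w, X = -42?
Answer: -1123586023/3 ≈ -3.7453e+8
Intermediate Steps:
y(w) = 7 - w**2/3 (y(w) = 7 - w*w/3 = 7 - w**2/3)
G(n) = 1/(-41 + n)
j = 13537181/3 (j = (-4357 - 172)*((7 - 1/3*(-62)**2) + 278) = -4529*((7 - 1/3*3844) + 278) = -4529*((7 - 3844/3) + 278) = -4529*(-3823/3 + 278) = -4529*(-2989/3) = 13537181/3 ≈ 4.5124e+6)
j/G(X) = 13537181/(3*(1/(-41 - 42))) = 13537181/(3*(1/(-83))) = 13537181/(3*(-1/83)) = (13537181/3)*(-83) = -1123586023/3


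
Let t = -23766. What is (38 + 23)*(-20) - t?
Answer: 22546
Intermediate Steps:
(38 + 23)*(-20) - t = (38 + 23)*(-20) - 1*(-23766) = 61*(-20) + 23766 = -1220 + 23766 = 22546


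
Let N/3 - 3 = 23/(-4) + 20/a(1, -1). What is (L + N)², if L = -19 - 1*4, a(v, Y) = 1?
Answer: 13225/16 ≈ 826.56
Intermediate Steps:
L = -23 (L = -19 - 4 = -23)
N = 207/4 (N = 9 + 3*(23/(-4) + 20/1) = 9 + 3*(23*(-¼) + 20*1) = 9 + 3*(-23/4 + 20) = 9 + 3*(57/4) = 9 + 171/4 = 207/4 ≈ 51.750)
(L + N)² = (-23 + 207/4)² = (115/4)² = 13225/16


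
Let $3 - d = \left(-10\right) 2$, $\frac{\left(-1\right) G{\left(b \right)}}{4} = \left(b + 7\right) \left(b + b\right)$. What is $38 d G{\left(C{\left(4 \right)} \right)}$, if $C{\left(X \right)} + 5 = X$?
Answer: $41952$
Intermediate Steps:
$C{\left(X \right)} = -5 + X$
$G{\left(b \right)} = - 8 b \left(7 + b\right)$ ($G{\left(b \right)} = - 4 \left(b + 7\right) \left(b + b\right) = - 4 \left(7 + b\right) 2 b = - 4 \cdot 2 b \left(7 + b\right) = - 8 b \left(7 + b\right)$)
$d = 23$ ($d = 3 - \left(-10\right) 2 = 3 - -20 = 3 + 20 = 23$)
$38 d G{\left(C{\left(4 \right)} \right)} = 38 \cdot 23 \left(- 8 \left(-5 + 4\right) \left(7 + \left(-5 + 4\right)\right)\right) = 874 \left(\left(-8\right) \left(-1\right) \left(7 - 1\right)\right) = 874 \left(\left(-8\right) \left(-1\right) 6\right) = 874 \cdot 48 = 41952$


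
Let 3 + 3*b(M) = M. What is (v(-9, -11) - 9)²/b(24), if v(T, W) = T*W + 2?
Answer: 8464/7 ≈ 1209.1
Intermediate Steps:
v(T, W) = 2 + T*W
b(M) = -1 + M/3
(v(-9, -11) - 9)²/b(24) = ((2 - 9*(-11)) - 9)²/(-1 + (⅓)*24) = ((2 + 99) - 9)²/(-1 + 8) = (101 - 9)²/7 = 92²*(⅐) = 8464*(⅐) = 8464/7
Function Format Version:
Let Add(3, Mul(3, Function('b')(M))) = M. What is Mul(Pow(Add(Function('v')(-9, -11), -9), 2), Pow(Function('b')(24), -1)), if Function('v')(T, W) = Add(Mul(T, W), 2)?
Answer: Rational(8464, 7) ≈ 1209.1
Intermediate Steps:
Function('v')(T, W) = Add(2, Mul(T, W))
Function('b')(M) = Add(-1, Mul(Rational(1, 3), M))
Mul(Pow(Add(Function('v')(-9, -11), -9), 2), Pow(Function('b')(24), -1)) = Mul(Pow(Add(Add(2, Mul(-9, -11)), -9), 2), Pow(Add(-1, Mul(Rational(1, 3), 24)), -1)) = Mul(Pow(Add(Add(2, 99), -9), 2), Pow(Add(-1, 8), -1)) = Mul(Pow(Add(101, -9), 2), Pow(7, -1)) = Mul(Pow(92, 2), Rational(1, 7)) = Mul(8464, Rational(1, 7)) = Rational(8464, 7)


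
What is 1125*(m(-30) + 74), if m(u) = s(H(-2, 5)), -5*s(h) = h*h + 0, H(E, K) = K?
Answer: 77625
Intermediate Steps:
s(h) = -h**2/5 (s(h) = -(h*h + 0)/5 = -(h**2 + 0)/5 = -h**2/5)
m(u) = -5 (m(u) = -1/5*5**2 = -1/5*25 = -5)
1125*(m(-30) + 74) = 1125*(-5 + 74) = 1125*69 = 77625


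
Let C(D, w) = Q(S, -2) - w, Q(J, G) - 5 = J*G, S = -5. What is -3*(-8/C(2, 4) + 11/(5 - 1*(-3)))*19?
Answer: -3249/88 ≈ -36.920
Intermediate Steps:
Q(J, G) = 5 + G*J (Q(J, G) = 5 + J*G = 5 + G*J)
C(D, w) = 15 - w (C(D, w) = (5 - 2*(-5)) - w = (5 + 10) - w = 15 - w)
-3*(-8/C(2, 4) + 11/(5 - 1*(-3)))*19 = -3*(-8/(15 - 1*4) + 11/(5 - 1*(-3)))*19 = -3*(-8/(15 - 4) + 11/(5 + 3))*19 = -3*(-8/11 + 11/8)*19 = -3*57/88*19 = -171/88*19 = -3249/88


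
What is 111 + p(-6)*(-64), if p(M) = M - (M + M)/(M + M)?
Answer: 559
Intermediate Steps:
p(M) = -1 + M (p(M) = M - 2*M/(2*M) = M - 2*M*1/(2*M) = M - 1*1 = M - 1 = -1 + M)
111 + p(-6)*(-64) = 111 + (-1 - 6)*(-64) = 111 - 7*(-64) = 111 + 448 = 559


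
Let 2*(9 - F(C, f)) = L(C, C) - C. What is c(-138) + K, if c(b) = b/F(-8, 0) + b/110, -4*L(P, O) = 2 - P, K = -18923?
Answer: -5210242/275 ≈ -18946.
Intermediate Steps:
L(P, O) = -½ + P/4 (L(P, O) = -(2 - P)/4 = -½ + P/4)
F(C, f) = 37/4 + 3*C/8 (F(C, f) = 9 - ((-½ + C/4) - C)/2 = 9 - (-½ - 3*C/4)/2 = 9 + (¼ + 3*C/8) = 37/4 + 3*C/8)
c(b) = 93*b/550 (c(b) = b/(37/4 + (3/8)*(-8)) + b/110 = b/(37/4 - 3) + b*(1/110) = b/(25/4) + b/110 = b*(4/25) + b/110 = 4*b/25 + b/110 = 93*b/550)
c(-138) + K = (93/550)*(-138) - 18923 = -6417/275 - 18923 = -5210242/275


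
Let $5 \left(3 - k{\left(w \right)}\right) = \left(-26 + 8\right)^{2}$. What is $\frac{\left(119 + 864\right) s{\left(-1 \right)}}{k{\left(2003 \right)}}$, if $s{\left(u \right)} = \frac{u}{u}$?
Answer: $- \frac{4915}{309} \approx -15.906$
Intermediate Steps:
$s{\left(u \right)} = 1$
$k{\left(w \right)} = - \frac{309}{5}$ ($k{\left(w \right)} = 3 - \frac{\left(-26 + 8\right)^{2}}{5} = 3 - \frac{\left(-18\right)^{2}}{5} = 3 - \frac{324}{5} = - \frac{309}{5}$)
$\frac{\left(119 + 864\right) s{\left(-1 \right)}}{k{\left(2003 \right)}} = \frac{\left(119 + 864\right) 1}{- \frac{309}{5}} = 983 \cdot 1 \left(- \frac{5}{309}\right) = 983 \left(- \frac{5}{309}\right) = - \frac{4915}{309}$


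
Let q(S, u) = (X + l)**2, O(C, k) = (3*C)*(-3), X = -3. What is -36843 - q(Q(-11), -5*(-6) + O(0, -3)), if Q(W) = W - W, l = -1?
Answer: -36859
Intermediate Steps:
Q(W) = 0
O(C, k) = -9*C
q(S, u) = 16 (q(S, u) = (-3 - 1)**2 = (-4)**2 = 16)
-36843 - q(Q(-11), -5*(-6) + O(0, -3)) = -36843 - 1*16 = -36843 - 16 = -36859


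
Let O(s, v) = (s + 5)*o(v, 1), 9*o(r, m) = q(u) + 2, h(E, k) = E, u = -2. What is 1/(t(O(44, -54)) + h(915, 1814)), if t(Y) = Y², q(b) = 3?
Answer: 81/134140 ≈ 0.00060385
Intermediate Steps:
o(r, m) = 5/9 (o(r, m) = (3 + 2)/9 = (⅑)*5 = 5/9)
O(s, v) = 25/9 + 5*s/9 (O(s, v) = (s + 5)*(5/9) = (5 + s)*(5/9) = 25/9 + 5*s/9)
1/(t(O(44, -54)) + h(915, 1814)) = 1/((25/9 + (5/9)*44)² + 915) = 1/((25/9 + 220/9)² + 915) = 1/((245/9)² + 915) = 1/(60025/81 + 915) = 1/(134140/81) = 81/134140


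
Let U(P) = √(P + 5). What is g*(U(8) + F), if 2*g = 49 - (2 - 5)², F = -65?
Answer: -1300 + 20*√13 ≈ -1227.9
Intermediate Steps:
U(P) = √(5 + P)
g = 20 (g = (49 - (2 - 5)²)/2 = (49 - 1*(-3)²)/2 = (49 - 1*9)/2 = (49 - 9)/2 = (½)*40 = 20)
g*(U(8) + F) = 20*(√(5 + 8) - 65) = 20*(√13 - 65) = 20*(-65 + √13) = -1300 + 20*√13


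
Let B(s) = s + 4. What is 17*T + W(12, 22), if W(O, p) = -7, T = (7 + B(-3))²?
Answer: 1081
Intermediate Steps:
B(s) = 4 + s
T = 64 (T = (7 + (4 - 3))² = (7 + 1)² = 8² = 64)
17*T + W(12, 22) = 17*64 - 7 = 1088 - 7 = 1081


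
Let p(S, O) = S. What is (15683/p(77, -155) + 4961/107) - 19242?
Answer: -156474760/8239 ≈ -18992.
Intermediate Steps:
(15683/p(77, -155) + 4961/107) - 19242 = (15683/77 + 4961/107) - 19242 = 2060078/8239 - 19242 = -156474760/8239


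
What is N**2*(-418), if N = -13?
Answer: -70642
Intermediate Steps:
N**2*(-418) = (-13)**2*(-418) = 169*(-418) = -70642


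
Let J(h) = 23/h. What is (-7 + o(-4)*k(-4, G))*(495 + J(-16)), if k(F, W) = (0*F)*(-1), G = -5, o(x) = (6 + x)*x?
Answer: -55279/16 ≈ -3454.9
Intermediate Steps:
o(x) = x*(6 + x)
k(F, W) = 0 (k(F, W) = 0*(-1) = 0)
(-7 + o(-4)*k(-4, G))*(495 + J(-16)) = (-7 - 4*(6 - 4)*0)*(495 + 23/(-16)) = (-7 - 4*2*0)*(495 + 23*(-1/16)) = (-7 - 8*0)*(495 - 23/16) = (-7 + 0)*(7897/16) = -7*7897/16 = -55279/16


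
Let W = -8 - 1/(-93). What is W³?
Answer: -410172407/804357 ≈ -509.94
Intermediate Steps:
W = -743/93 (W = -8 - 1*(-1/93) = -8 + 1/93 = -743/93 ≈ -7.9893)
W³ = (-743/93)³ = -410172407/804357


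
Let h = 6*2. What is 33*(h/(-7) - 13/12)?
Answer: -2585/28 ≈ -92.321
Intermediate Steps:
h = 12
33*(h/(-7) - 13/12) = 33*(12/(-7) - 13/12) = 33*(12*(-⅐) - 13*1/12) = 33*(-12/7 - 13/12) = 33*(-235/84) = -2585/28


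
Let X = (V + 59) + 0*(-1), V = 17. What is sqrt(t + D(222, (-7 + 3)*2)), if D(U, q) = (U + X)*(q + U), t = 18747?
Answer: sqrt(82519) ≈ 287.26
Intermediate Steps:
X = 76 (X = (17 + 59) + 0*(-1) = 76 + 0 = 76)
D(U, q) = (76 + U)*(U + q) (D(U, q) = (U + 76)*(q + U) = (76 + U)*(U + q))
sqrt(t + D(222, (-7 + 3)*2)) = sqrt(18747 + (222**2 + 76*222 + 76*((-7 + 3)*2) + 222*((-7 + 3)*2))) = sqrt(18747 + (49284 + 16872 + 76*(-4*2) + 222*(-4*2))) = sqrt(18747 + (49284 + 16872 + 76*(-8) + 222*(-8))) = sqrt(18747 + (49284 + 16872 - 608 - 1776)) = sqrt(18747 + 63772) = sqrt(82519)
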